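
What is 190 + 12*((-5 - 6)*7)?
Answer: -734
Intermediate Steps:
190 + 12*((-5 - 6)*7) = 190 + 12*(-11*7) = 190 + 12*(-77) = 190 - 924 = -734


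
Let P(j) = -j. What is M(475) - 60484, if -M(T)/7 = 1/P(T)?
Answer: -28729893/475 ≈ -60484.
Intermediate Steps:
M(T) = 7/T (M(T) = -7*(-1/T) = -(-7)/T = 7/T)
M(475) - 60484 = 7/475 - 60484 = -28729893/475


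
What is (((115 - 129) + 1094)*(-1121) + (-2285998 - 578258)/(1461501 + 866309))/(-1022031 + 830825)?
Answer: 704558968764/111272809715 ≈ 6.3318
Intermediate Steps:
(((115 - 129) + 1094)*(-1121) + (-2285998 - 578258)/(1461501 + 866309))/(-1022031 + 830825) = ((-14 + 1094)*(-1121) - 2864256/2327810)/(-191206) = (1080*(-1121) - 2864256*1/2327810)*(-1/191206) = (-1210680 - 1432128/1163905)*(-1/191206) = -1409117937528/1163905*(-1/191206) = 704558968764/111272809715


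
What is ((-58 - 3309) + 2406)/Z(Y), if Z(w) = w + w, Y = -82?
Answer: 961/164 ≈ 5.8598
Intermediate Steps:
Z(w) = 2*w
((-58 - 3309) + 2406)/Z(Y) = ((-58 - 3309) + 2406)/((2*(-82))) = (-3367 + 2406)/(-164) = -961*(-1/164) = 961/164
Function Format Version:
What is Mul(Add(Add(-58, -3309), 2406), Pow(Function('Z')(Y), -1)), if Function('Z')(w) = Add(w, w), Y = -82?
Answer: Rational(961, 164) ≈ 5.8598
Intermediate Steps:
Function('Z')(w) = Mul(2, w)
Mul(Add(Add(-58, -3309), 2406), Pow(Function('Z')(Y), -1)) = Mul(Add(Add(-58, -3309), 2406), Pow(Mul(2, -82), -1)) = Mul(Add(-3367, 2406), Pow(-164, -1)) = Mul(-961, Rational(-1, 164)) = Rational(961, 164)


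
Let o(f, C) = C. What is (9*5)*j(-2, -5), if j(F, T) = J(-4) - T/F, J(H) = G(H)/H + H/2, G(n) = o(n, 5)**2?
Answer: -1935/4 ≈ -483.75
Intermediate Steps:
G(n) = 25 (G(n) = 5**2 = 25)
J(H) = H/2 + 25/H (J(H) = 25/H + H/2 = H/2 + 25/H)
j(F, T) = -33/4 - T/F (j(F, T) = ((1/2)*(-4) + 25/(-4)) - T/F = (-2 + 25*(-1/4)) - T/F = (-2 - 25/4) - T/F = -33/4 - T/F)
(9*5)*j(-2, -5) = (9*5)*(-33/4 - 1*(-5)/(-2)) = 45*(-33/4 - 1*(-5)*(-1/2)) = 45*(-33/4 - 5/2) = 45*(-43/4) = -1935/4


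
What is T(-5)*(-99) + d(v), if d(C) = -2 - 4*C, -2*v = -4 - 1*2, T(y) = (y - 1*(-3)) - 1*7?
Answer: 877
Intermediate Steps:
T(y) = -4 + y (T(y) = (y + 3) - 7 = (3 + y) - 7 = -4 + y)
v = 3 (v = -(-4 - 1*2)/2 = -(-4 - 2)/2 = -½*(-6) = 3)
T(-5)*(-99) + d(v) = (-4 - 5)*(-99) + (-2 - 4*3) = -9*(-99) + (-2 - 12) = 891 - 14 = 877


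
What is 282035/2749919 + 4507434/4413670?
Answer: 6819943908148/6068617496365 ≈ 1.1238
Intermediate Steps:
282035/2749919 + 4507434/4413670 = 282035*(1/2749919) + 4507434*(1/4413670) = 282035/2749919 + 2253717/2206835 = 6819943908148/6068617496365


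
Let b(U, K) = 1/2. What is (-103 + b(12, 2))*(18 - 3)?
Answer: -3075/2 ≈ -1537.5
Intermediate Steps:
b(U, K) = ½
(-103 + b(12, 2))*(18 - 3) = (-103 + ½)*(18 - 3) = -205/2*15 = -3075/2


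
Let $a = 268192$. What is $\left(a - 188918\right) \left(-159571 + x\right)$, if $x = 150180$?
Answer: $-744462134$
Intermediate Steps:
$\left(a - 188918\right) \left(-159571 + x\right) = \left(268192 - 188918\right) \left(-159571 + 150180\right) = 79274 \left(-9391\right) = -744462134$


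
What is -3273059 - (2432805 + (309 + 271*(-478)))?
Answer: -5576635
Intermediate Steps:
-3273059 - (2432805 + (309 + 271*(-478))) = -3273059 - (2432805 + (309 - 129538)) = -3273059 - (2432805 - 129229) = -3273059 - 1*2303576 = -3273059 - 2303576 = -5576635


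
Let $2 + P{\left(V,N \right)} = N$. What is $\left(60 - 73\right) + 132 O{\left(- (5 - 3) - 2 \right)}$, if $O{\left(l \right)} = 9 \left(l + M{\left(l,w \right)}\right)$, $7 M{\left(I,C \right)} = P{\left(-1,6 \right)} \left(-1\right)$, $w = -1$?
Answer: $- \frac{38107}{7} \approx -5443.9$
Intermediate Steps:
$P{\left(V,N \right)} = -2 + N$
$M{\left(I,C \right)} = - \frac{4}{7}$ ($M{\left(I,C \right)} = \frac{\left(-2 + 6\right) \left(-1\right)}{7} = \frac{4 \left(-1\right)}{7} = \frac{1}{7} \left(-4\right) = - \frac{4}{7}$)
$O{\left(l \right)} = - \frac{36}{7} + 9 l$ ($O{\left(l \right)} = 9 \left(l - \frac{4}{7}\right) = 9 \left(- \frac{4}{7} + l\right) = - \frac{36}{7} + 9 l$)
$\left(60 - 73\right) + 132 O{\left(- (5 - 3) - 2 \right)} = \left(60 - 73\right) + 132 \left(- \frac{36}{7} + 9 \left(- (5 - 3) - 2\right)\right) = -13 + 132 \left(- \frac{36}{7} + 9 \left(\left(-1\right) 2 - 2\right)\right) = -13 + 132 \left(- \frac{36}{7} + 9 \left(-2 - 2\right)\right) = -13 + 132 \left(- \frac{36}{7} + 9 \left(-4\right)\right) = -13 + 132 \left(- \frac{36}{7} - 36\right) = -13 + 132 \left(- \frac{288}{7}\right) = -13 - \frac{38016}{7} = - \frac{38107}{7}$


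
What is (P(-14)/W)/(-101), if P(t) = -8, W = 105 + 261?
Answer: 4/18483 ≈ 0.00021642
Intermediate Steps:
W = 366
(P(-14)/W)/(-101) = -8/366/(-101) = -8*1/366*(-1/101) = -4/183*(-1/101) = 4/18483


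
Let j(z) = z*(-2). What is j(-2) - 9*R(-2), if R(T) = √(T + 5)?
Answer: 4 - 9*√3 ≈ -11.588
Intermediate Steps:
j(z) = -2*z
R(T) = √(5 + T)
j(-2) - 9*R(-2) = -2*(-2) - 9*√(5 - 2) = 4 - 9*√3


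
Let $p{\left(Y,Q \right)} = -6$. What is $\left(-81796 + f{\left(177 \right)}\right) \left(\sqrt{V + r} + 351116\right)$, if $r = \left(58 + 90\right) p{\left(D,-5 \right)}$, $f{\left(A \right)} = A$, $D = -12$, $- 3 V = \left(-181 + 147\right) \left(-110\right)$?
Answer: $-28657736804 - \frac{163238 i \sqrt{4803}}{3} \approx -2.8658 \cdot 10^{10} - 3.771 \cdot 10^{6} i$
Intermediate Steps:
$V = - \frac{3740}{3}$ ($V = - \frac{\left(-181 + 147\right) \left(-110\right)}{3} = - \frac{\left(-34\right) \left(-110\right)}{3} = \left(- \frac{1}{3}\right) 3740 = - \frac{3740}{3} \approx -1246.7$)
$r = -888$ ($r = \left(58 + 90\right) \left(-6\right) = 148 \left(-6\right) = -888$)
$\left(-81796 + f{\left(177 \right)}\right) \left(\sqrt{V + r} + 351116\right) = \left(-81796 + 177\right) \left(\sqrt{- \frac{3740}{3} - 888} + 351116\right) = - 81619 \left(\sqrt{- \frac{6404}{3}} + 351116\right) = - 81619 \left(\frac{2 i \sqrt{4803}}{3} + 351116\right) = - 81619 \left(351116 + \frac{2 i \sqrt{4803}}{3}\right) = -28657736804 - \frac{163238 i \sqrt{4803}}{3}$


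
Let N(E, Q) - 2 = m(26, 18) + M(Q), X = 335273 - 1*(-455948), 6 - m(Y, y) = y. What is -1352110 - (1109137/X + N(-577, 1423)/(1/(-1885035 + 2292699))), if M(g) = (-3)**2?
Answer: -747266617703/791221 ≈ -9.4445e+5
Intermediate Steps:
M(g) = 9
m(Y, y) = 6 - y
X = 791221 (X = 335273 + 455948 = 791221)
N(E, Q) = -1 (N(E, Q) = 2 + ((6 - 1*18) + 9) = 2 + ((6 - 18) + 9) = 2 + (-12 + 9) = 2 - 3 = -1)
-1352110 - (1109137/X + N(-577, 1423)/(1/(-1885035 + 2292699))) = -1352110 - (1109137/791221 - 1/(1/(-1885035 + 2292699))) = -1352110 - (1109137*(1/791221) - 1/(1/407664)) = -1352110 - (1109137/791221 - 1/1/407664) = -1352110 - (1109137/791221 - 1*407664) = -1352110 - (1109137/791221 - 407664) = -1352110 - 1*(-322551208607/791221) = -1352110 + 322551208607/791221 = -747266617703/791221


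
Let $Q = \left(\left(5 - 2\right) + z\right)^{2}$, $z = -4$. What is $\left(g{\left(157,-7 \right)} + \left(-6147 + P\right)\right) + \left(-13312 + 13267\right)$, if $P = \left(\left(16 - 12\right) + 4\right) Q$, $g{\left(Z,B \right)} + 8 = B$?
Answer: $-6199$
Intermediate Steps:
$g{\left(Z,B \right)} = -8 + B$
$Q = 1$ ($Q = \left(\left(5 - 2\right) - 4\right)^{2} = \left(3 - 4\right)^{2} = \left(-1\right)^{2} = 1$)
$P = 8$ ($P = \left(\left(16 - 12\right) + 4\right) 1 = \left(4 + 4\right) 1 = 8 \cdot 1 = 8$)
$\left(g{\left(157,-7 \right)} + \left(-6147 + P\right)\right) + \left(-13312 + 13267\right) = \left(\left(-8 - 7\right) + \left(-6147 + 8\right)\right) + \left(-13312 + 13267\right) = \left(-15 - 6139\right) - 45 = -6154 - 45 = -6199$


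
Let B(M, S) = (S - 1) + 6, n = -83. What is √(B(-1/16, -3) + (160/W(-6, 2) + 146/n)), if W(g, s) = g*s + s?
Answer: 2*I*√27141/83 ≈ 3.9698*I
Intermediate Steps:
W(g, s) = s + g*s
B(M, S) = 5 + S (B(M, S) = (-1 + S) + 6 = 5 + S)
√(B(-1/16, -3) + (160/W(-6, 2) + 146/n)) = √((5 - 3) + (160/((2*(1 - 6))) + 146/(-83))) = √(2 + (160/((2*(-5))) + 146*(-1/83))) = √(2 + (160/(-10) - 146/83)) = √(2 + (160*(-⅒) - 146/83)) = √(2 + (-16 - 146/83)) = √(2 - 1474/83) = √(-1308/83) = 2*I*√27141/83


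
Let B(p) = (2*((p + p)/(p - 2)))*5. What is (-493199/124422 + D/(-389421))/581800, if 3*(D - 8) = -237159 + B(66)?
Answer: -242970621587/37586250100468800 ≈ -6.4643e-6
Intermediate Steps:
B(p) = 20*p/(-2 + p) (B(p) = (2*((2*p)/(-2 + p)))*5 = (2*(2*p/(-2 + p)))*5 = (4*p/(-2 + p))*5 = 20*p/(-2 + p))
D = -632305/8 (D = 8 + (-237159 + 20*66/(-2 + 66))/3 = 8 + (-237159 + 20*66/64)/3 = 8 + (-237159 + 20*66*(1/64))/3 = 8 + (-237159 + 165/8)/3 = 8 + (1/3)*(-1897107/8) = 8 - 632369/8 = -632305/8 ≈ -79038.)
(-493199/124422 + D/(-389421))/581800 = (-493199/124422 - 632305/8/(-389421))/581800 = (-493199*1/124422 - 632305/8*(-1/389421))*(1/581800) = (-493199/124422 + 632305/3115368)*(1/581800) = -242970621587/64603386216*1/581800 = -242970621587/37586250100468800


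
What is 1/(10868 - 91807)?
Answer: -1/80939 ≈ -1.2355e-5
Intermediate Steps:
1/(10868 - 91807) = 1/(-80939) = -1/80939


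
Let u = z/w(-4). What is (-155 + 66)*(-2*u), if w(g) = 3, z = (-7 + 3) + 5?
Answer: 178/3 ≈ 59.333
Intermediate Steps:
z = 1 (z = -4 + 5 = 1)
u = ⅓ (u = 1/3 = 1*(⅓) = ⅓ ≈ 0.33333)
(-155 + 66)*(-2*u) = (-155 + 66)*(-2*⅓) = -89*(-⅔) = 178/3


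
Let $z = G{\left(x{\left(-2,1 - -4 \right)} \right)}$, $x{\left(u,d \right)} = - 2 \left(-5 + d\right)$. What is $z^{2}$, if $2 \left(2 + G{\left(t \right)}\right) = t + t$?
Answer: $4$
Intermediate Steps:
$x{\left(u,d \right)} = 10 - 2 d$
$G{\left(t \right)} = -2 + t$ ($G{\left(t \right)} = -2 + \frac{t + t}{2} = -2 + \frac{2 t}{2} = -2 + t$)
$z = -2$ ($z = -2 + \left(10 - 2 \left(1 - -4\right)\right) = -2 + \left(10 - 2 \left(1 + 4\right)\right) = -2 + \left(10 - 10\right) = -2 + 0 = -2$)
$z^{2} = \left(-2\right)^{2} = 4$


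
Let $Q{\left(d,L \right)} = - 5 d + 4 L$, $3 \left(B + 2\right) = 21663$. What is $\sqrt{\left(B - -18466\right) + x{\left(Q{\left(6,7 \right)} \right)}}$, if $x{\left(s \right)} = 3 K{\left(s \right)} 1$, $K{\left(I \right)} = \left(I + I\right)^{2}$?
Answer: $\sqrt{25733} \approx 160.42$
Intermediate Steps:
$B = 7219$ ($B = -2 + \frac{1}{3} \cdot 21663 = -2 + 7221 = 7219$)
$K{\left(I \right)} = 4 I^{2}$ ($K{\left(I \right)} = \left(2 I\right)^{2} = 4 I^{2}$)
$x{\left(s \right)} = 12 s^{2}$ ($x{\left(s \right)} = 3 \cdot 4 s^{2} \cdot 1 = 12 s^{2} \cdot 1 = 12 s^{2}$)
$\sqrt{\left(B - -18466\right) + x{\left(Q{\left(6,7 \right)} \right)}} = \sqrt{\left(7219 - -18466\right) + 12 \left(\left(-5\right) 6 + 4 \cdot 7\right)^{2}} = \sqrt{\left(7219 + 18466\right) + 12 \left(-30 + 28\right)^{2}} = \sqrt{25685 + 12 \left(-2\right)^{2}} = \sqrt{25685 + 12 \cdot 4} = \sqrt{25685 + 48} = \sqrt{25733}$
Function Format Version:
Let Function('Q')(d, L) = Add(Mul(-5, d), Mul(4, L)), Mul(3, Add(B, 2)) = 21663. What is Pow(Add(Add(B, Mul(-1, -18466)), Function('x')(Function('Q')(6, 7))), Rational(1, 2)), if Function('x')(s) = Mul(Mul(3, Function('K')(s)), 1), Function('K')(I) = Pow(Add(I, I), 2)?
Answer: Pow(25733, Rational(1, 2)) ≈ 160.42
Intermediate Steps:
B = 7219 (B = Add(-2, Mul(Rational(1, 3), 21663)) = Add(-2, 7221) = 7219)
Function('K')(I) = Mul(4, Pow(I, 2)) (Function('K')(I) = Pow(Mul(2, I), 2) = Mul(4, Pow(I, 2)))
Function('x')(s) = Mul(12, Pow(s, 2)) (Function('x')(s) = Mul(Mul(3, Mul(4, Pow(s, 2))), 1) = Mul(Mul(12, Pow(s, 2)), 1) = Mul(12, Pow(s, 2)))
Pow(Add(Add(B, Mul(-1, -18466)), Function('x')(Function('Q')(6, 7))), Rational(1, 2)) = Pow(Add(Add(7219, Mul(-1, -18466)), Mul(12, Pow(Add(Mul(-5, 6), Mul(4, 7)), 2))), Rational(1, 2)) = Pow(Add(Add(7219, 18466), Mul(12, Pow(Add(-30, 28), 2))), Rational(1, 2)) = Pow(Add(25685, Mul(12, Pow(-2, 2))), Rational(1, 2)) = Pow(Add(25685, Mul(12, 4)), Rational(1, 2)) = Pow(Add(25685, 48), Rational(1, 2)) = Pow(25733, Rational(1, 2))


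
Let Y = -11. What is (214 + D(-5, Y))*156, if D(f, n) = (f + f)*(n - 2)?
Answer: 53664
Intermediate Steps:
D(f, n) = 2*f*(-2 + n) (D(f, n) = (2*f)*(-2 + n) = 2*f*(-2 + n))
(214 + D(-5, Y))*156 = (214 + 2*(-5)*(-2 - 11))*156 = (214 + 2*(-5)*(-13))*156 = (214 + 130)*156 = 344*156 = 53664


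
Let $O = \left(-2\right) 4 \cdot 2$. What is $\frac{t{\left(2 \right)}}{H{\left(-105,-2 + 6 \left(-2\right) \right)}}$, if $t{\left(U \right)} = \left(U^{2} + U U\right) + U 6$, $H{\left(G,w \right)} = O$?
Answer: $- \frac{5}{4} \approx -1.25$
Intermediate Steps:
$O = -16$ ($O = \left(-8\right) 2 = -16$)
$H{\left(G,w \right)} = -16$
$t{\left(U \right)} = 2 U^{2} + 6 U$ ($t{\left(U \right)} = \left(U^{2} + U^{2}\right) + 6 U = 2 U^{2} + 6 U$)
$\frac{t{\left(2 \right)}}{H{\left(-105,-2 + 6 \left(-2\right) \right)}} = \frac{2 \cdot 2 \left(3 + 2\right)}{-16} = 2 \cdot 2 \cdot 5 \left(- \frac{1}{16}\right) = 20 \left(- \frac{1}{16}\right) = - \frac{5}{4}$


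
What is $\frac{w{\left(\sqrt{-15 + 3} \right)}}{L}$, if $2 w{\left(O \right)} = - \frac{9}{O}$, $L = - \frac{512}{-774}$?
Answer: $\frac{1161 i \sqrt{3}}{1024} \approx 1.9638 i$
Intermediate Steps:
$L = \frac{256}{387}$ ($L = \left(-512\right) \left(- \frac{1}{774}\right) = \frac{256}{387} \approx 0.6615$)
$w{\left(O \right)} = - \frac{9}{2 O}$ ($w{\left(O \right)} = \frac{\left(-9\right) \frac{1}{O}}{2} = - \frac{9}{2 O}$)
$\frac{w{\left(\sqrt{-15 + 3} \right)}}{L} = \frac{\left(- \frac{9}{2}\right) \frac{1}{\sqrt{-15 + 3}}}{\frac{256}{387}} = - \frac{9}{2 \sqrt{-12}} \cdot \frac{387}{256} = - \frac{9}{2 \cdot 2 i \sqrt{3}} \cdot \frac{387}{256} = - \frac{9 \left(- \frac{i \sqrt{3}}{6}\right)}{2} \cdot \frac{387}{256} = \frac{3 i \sqrt{3}}{4} \cdot \frac{387}{256} = \frac{1161 i \sqrt{3}}{1024}$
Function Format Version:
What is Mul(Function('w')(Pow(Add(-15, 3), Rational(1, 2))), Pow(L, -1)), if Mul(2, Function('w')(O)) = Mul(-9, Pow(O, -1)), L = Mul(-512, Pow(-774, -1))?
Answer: Mul(Rational(1161, 1024), I, Pow(3, Rational(1, 2))) ≈ Mul(1.9638, I)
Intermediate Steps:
L = Rational(256, 387) (L = Mul(-512, Rational(-1, 774)) = Rational(256, 387) ≈ 0.66150)
Function('w')(O) = Mul(Rational(-9, 2), Pow(O, -1)) (Function('w')(O) = Mul(Rational(1, 2), Mul(-9, Pow(O, -1))) = Mul(Rational(-9, 2), Pow(O, -1)))
Mul(Function('w')(Pow(Add(-15, 3), Rational(1, 2))), Pow(L, -1)) = Mul(Mul(Rational(-9, 2), Pow(Pow(Add(-15, 3), Rational(1, 2)), -1)), Pow(Rational(256, 387), -1)) = Mul(Mul(Rational(-9, 2), Pow(Pow(-12, Rational(1, 2)), -1)), Rational(387, 256)) = Mul(Mul(Rational(-9, 2), Pow(Mul(2, I, Pow(3, Rational(1, 2))), -1)), Rational(387, 256)) = Mul(Mul(Rational(-9, 2), Mul(Rational(-1, 6), I, Pow(3, Rational(1, 2)))), Rational(387, 256)) = Mul(Mul(Rational(3, 4), I, Pow(3, Rational(1, 2))), Rational(387, 256)) = Mul(Rational(1161, 1024), I, Pow(3, Rational(1, 2)))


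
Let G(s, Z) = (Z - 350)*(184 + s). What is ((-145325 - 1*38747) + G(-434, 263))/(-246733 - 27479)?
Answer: 81161/137106 ≈ 0.59196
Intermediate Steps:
G(s, Z) = (-350 + Z)*(184 + s)
((-145325 - 1*38747) + G(-434, 263))/(-246733 - 27479) = ((-145325 - 1*38747) + (-64400 - 350*(-434) + 184*263 + 263*(-434)))/(-246733 - 27479) = ((-145325 - 38747) + (-64400 + 151900 + 48392 - 114142))/(-274212) = (-184072 + 21750)*(-1/274212) = -162322*(-1/274212) = 81161/137106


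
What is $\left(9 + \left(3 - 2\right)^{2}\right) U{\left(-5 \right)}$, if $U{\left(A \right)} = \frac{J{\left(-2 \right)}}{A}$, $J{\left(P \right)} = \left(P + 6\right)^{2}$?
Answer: $-32$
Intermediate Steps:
$J{\left(P \right)} = \left(6 + P\right)^{2}$
$U{\left(A \right)} = \frac{16}{A}$ ($U{\left(A \right)} = \frac{\left(6 - 2\right)^{2}}{A} = \frac{4^{2}}{A} = \frac{16}{A}$)
$\left(9 + \left(3 - 2\right)^{2}\right) U{\left(-5 \right)} = \left(9 + \left(3 - 2\right)^{2}\right) \frac{16}{-5} = \left(9 + 1^{2}\right) 16 \left(- \frac{1}{5}\right) = \left(9 + 1\right) \left(- \frac{16}{5}\right) = 10 \left(- \frac{16}{5}\right) = -32$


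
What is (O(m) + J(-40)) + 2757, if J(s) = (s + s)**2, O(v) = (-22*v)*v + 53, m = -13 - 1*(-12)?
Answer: 9188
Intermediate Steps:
m = -1 (m = -13 + 12 = -1)
O(v) = 53 - 22*v**2 (O(v) = -22*v**2 + 53 = 53 - 22*v**2)
J(s) = 4*s**2 (J(s) = (2*s)**2 = 4*s**2)
(O(m) + J(-40)) + 2757 = ((53 - 22*(-1)**2) + 4*(-40)**2) + 2757 = ((53 - 22*1) + 4*1600) + 2757 = ((53 - 22) + 6400) + 2757 = (31 + 6400) + 2757 = 6431 + 2757 = 9188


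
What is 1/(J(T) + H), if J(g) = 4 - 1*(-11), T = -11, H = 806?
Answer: 1/821 ≈ 0.0012180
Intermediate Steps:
J(g) = 15 (J(g) = 4 + 11 = 15)
1/(J(T) + H) = 1/(15 + 806) = 1/821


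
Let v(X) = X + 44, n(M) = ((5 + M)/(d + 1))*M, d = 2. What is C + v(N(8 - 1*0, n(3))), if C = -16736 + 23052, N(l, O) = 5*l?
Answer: 6400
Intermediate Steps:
n(M) = M*(5/3 + M/3) (n(M) = ((5 + M)/(2 + 1))*M = ((5 + M)/3)*M = ((5 + M)*(1/3))*M = (5/3 + M/3)*M = M*(5/3 + M/3))
v(X) = 44 + X
C = 6316
C + v(N(8 - 1*0, n(3))) = 6316 + (44 + 5*(8 - 1*0)) = 6316 + (44 + 5*(8 + 0)) = 6316 + (44 + 5*8) = 6316 + (44 + 40) = 6316 + 84 = 6400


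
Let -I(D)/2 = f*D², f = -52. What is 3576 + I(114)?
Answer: 1355160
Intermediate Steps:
I(D) = 104*D² (I(D) = -(-104)*D² = 104*D²)
3576 + I(114) = 3576 + 104*114² = 3576 + 104*12996 = 3576 + 1351584 = 1355160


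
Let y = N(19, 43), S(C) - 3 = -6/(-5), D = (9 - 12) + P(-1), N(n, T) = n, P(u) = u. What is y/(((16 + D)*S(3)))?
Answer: 95/252 ≈ 0.37698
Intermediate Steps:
D = -4 (D = (9 - 12) - 1 = -3 - 1 = -4)
S(C) = 21/5 (S(C) = 3 - 6/(-5) = 3 - 6*(-⅕) = 3 + 6/5 = 21/5)
y = 19
y/(((16 + D)*S(3))) = 19/(((16 - 4)*(21/5))) = 19/((12*(21/5))) = 19/(252/5) = 19*(5/252) = 95/252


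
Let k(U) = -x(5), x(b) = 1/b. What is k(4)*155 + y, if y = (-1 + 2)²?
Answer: -30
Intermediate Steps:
y = 1 (y = 1² = 1)
k(U) = -⅕ (k(U) = -1/5 = -1*⅕ = -⅕)
k(4)*155 + y = -⅕*155 + 1 = -31 + 1 = -30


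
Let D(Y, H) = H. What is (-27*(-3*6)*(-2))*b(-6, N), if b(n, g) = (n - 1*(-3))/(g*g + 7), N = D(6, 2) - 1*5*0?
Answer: 2916/11 ≈ 265.09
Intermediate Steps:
N = 2 (N = 2 - 1*5*0 = 2 - 5*0 = 2 - 1*0 = 2 + 0 = 2)
b(n, g) = (3 + n)/(7 + g**2) (b(n, g) = (n + 3)/(g**2 + 7) = (3 + n)/(7 + g**2))
(-27*(-3*6)*(-2))*b(-6, N) = (-27*(-3*6)*(-2))*((3 - 6)/(7 + 2**2)) = (-(-486)*(-2))*(-3/(7 + 4)) = (-27*36)*(-3/11) = -972*(-3)/11 = -972*(-3/11) = 2916/11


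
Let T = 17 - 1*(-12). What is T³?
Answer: 24389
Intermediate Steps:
T = 29 (T = 17 + 12 = 29)
T³ = 29³ = 24389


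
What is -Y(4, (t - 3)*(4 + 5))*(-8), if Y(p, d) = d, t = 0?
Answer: -216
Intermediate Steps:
-Y(4, (t - 3)*(4 + 5))*(-8) = -(0 - 3)*(4 + 5)*(-8) = -(-3)*9*(-8) = -1*(-27)*(-8) = 27*(-8) = -216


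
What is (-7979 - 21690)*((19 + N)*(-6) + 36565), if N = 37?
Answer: -1074878201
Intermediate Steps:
(-7979 - 21690)*((19 + N)*(-6) + 36565) = (-7979 - 21690)*((19 + 37)*(-6) + 36565) = -29669*(56*(-6) + 36565) = -29669*(-336 + 36565) = -29669*36229 = -1074878201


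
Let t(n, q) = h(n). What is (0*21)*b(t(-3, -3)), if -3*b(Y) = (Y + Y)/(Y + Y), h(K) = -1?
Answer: 0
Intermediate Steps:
t(n, q) = -1
b(Y) = -1/3 (b(Y) = -(Y + Y)/(3*(Y + Y)) = -2*Y/(3*(2*Y)) = -2*Y*1/(2*Y)/3 = -1/3*1 = -1/3)
(0*21)*b(t(-3, -3)) = (0*21)*(-1/3) = 0*(-1/3) = 0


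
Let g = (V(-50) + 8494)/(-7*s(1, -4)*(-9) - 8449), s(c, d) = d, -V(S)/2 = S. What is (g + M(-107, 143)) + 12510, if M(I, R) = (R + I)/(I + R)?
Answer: 108849617/8701 ≈ 12510.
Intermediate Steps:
M(I, R) = 1 (M(I, R) = (I + R)/(I + R) = 1)
V(S) = -2*S
g = -8594/8701 (g = (-2*(-50) + 8494)/(-7*(-4)*(-9) - 8449) = (100 + 8494)/(28*(-9) - 8449) = 8594/(-252 - 8449) = 8594/(-8701) = 8594*(-1/8701) = -8594/8701 ≈ -0.98770)
(g + M(-107, 143)) + 12510 = (-8594/8701 + 1) + 12510 = 107/8701 + 12510 = 108849617/8701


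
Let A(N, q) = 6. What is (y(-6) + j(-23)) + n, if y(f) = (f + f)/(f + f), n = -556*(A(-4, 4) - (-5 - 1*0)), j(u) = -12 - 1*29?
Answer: -6156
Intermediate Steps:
j(u) = -41 (j(u) = -12 - 29 = -41)
n = -6116 (n = -556*(6 - (-5 - 1*0)) = -556*(6 - (-5 + 0)) = -556*(6 - 1*(-5)) = -556*(6 + 5) = -556*11 = -6116)
y(f) = 1 (y(f) = (2*f)/((2*f)) = (2*f)*(1/(2*f)) = 1)
(y(-6) + j(-23)) + n = (1 - 41) - 6116 = -40 - 6116 = -6156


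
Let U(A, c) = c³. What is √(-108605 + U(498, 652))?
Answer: √277059203 ≈ 16645.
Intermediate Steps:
√(-108605 + U(498, 652)) = √(-108605 + 652³) = √(-108605 + 277167808) = √277059203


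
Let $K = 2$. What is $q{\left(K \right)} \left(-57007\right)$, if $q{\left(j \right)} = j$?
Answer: $-114014$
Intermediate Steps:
$q{\left(K \right)} \left(-57007\right) = 2 \left(-57007\right) = -114014$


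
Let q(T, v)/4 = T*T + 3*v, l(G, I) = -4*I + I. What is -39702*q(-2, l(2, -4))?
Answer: -6352320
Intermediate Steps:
l(G, I) = -3*I
q(T, v) = 4*T² + 12*v (q(T, v) = 4*(T*T + 3*v) = 4*(T² + 3*v) = 4*T² + 12*v)
-39702*q(-2, l(2, -4)) = -39702*(4*(-2)² + 12*(-3*(-4))) = -39702*(4*4 + 12*12) = -39702*(16 + 144) = -39702*160 = -6352320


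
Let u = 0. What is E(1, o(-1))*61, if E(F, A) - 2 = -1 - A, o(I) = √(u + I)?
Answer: 61 - 61*I ≈ 61.0 - 61.0*I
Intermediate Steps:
o(I) = √I (o(I) = √(0 + I) = √I)
E(F, A) = 1 - A (E(F, A) = 2 + (-1 - A) = 1 - A)
E(1, o(-1))*61 = (1 - √(-1))*61 = (1 - I)*61 = 61 - 61*I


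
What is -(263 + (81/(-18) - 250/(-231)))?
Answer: -119927/462 ≈ -259.58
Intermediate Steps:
-(263 + (81/(-18) - 250/(-231))) = -(263 + (81*(-1/18) - 250*(-1/231))) = -(263 + (-9/2 + 250/231)) = -(263 - 1579/462) = -1*119927/462 = -119927/462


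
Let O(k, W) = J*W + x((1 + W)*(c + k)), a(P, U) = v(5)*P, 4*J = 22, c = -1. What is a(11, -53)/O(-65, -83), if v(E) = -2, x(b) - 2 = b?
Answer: -44/9915 ≈ -0.0044377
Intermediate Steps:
x(b) = 2 + b
J = 11/2 (J = (1/4)*22 = 11/2 ≈ 5.5000)
a(P, U) = -2*P
O(k, W) = 2 + 11*W/2 + (1 + W)*(-1 + k) (O(k, W) = 11*W/2 + (2 + (1 + W)*(-1 + k)) = 2 + 11*W/2 + (1 + W)*(-1 + k))
a(11, -53)/O(-65, -83) = (-2*11)/(1 - 65 + (9/2)*(-83) - 83*(-65)) = -22/(1 - 65 - 747/2 + 5395) = -22/9915/2 = -22*2/9915 = -44/9915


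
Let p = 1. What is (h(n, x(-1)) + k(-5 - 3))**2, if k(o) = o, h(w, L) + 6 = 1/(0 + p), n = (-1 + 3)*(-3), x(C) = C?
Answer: 169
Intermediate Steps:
n = -6 (n = 2*(-3) = -6)
h(w, L) = -5 (h(w, L) = -6 + 1/(0 + 1) = -6 + 1/1 = -6 + 1 = -5)
(h(n, x(-1)) + k(-5 - 3))**2 = (-5 + (-5 - 3))**2 = (-5 - 8)**2 = (-13)**2 = 169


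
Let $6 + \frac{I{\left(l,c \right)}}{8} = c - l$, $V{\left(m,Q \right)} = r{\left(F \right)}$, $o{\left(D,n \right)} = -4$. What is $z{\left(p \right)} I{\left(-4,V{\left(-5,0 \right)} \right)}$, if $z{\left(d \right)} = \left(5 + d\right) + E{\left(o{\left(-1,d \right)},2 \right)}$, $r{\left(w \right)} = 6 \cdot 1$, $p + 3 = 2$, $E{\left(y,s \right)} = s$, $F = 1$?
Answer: $192$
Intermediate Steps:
$p = -1$ ($p = -3 + 2 = -1$)
$r{\left(w \right)} = 6$
$V{\left(m,Q \right)} = 6$
$I{\left(l,c \right)} = -48 - 8 l + 8 c$ ($I{\left(l,c \right)} = -48 + 8 \left(c - l\right) = -48 + \left(- 8 l + 8 c\right) = -48 - 8 l + 8 c$)
$z{\left(d \right)} = 7 + d$ ($z{\left(d \right)} = \left(5 + d\right) + 2 = 7 + d$)
$z{\left(p \right)} I{\left(-4,V{\left(-5,0 \right)} \right)} = \left(7 - 1\right) \left(-48 - -32 + 8 \cdot 6\right) = 6 \left(-48 + 32 + 48\right) = 6 \cdot 32 = 192$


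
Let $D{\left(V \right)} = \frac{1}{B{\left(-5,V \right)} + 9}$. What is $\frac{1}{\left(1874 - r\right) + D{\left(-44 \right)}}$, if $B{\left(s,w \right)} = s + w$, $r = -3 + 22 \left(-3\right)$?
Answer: $\frac{40}{77719} \approx 0.00051467$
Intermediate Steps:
$r = -69$ ($r = -3 - 66 = -69$)
$D{\left(V \right)} = \frac{1}{4 + V}$ ($D{\left(V \right)} = \frac{1}{\left(-5 + V\right) + 9} = \frac{1}{4 + V}$)
$\frac{1}{\left(1874 - r\right) + D{\left(-44 \right)}} = \frac{1}{\left(1874 - -69\right) + \frac{1}{4 - 44}} = \frac{1}{\left(1874 + 69\right) + \frac{1}{-40}} = \frac{1}{1943 - \frac{1}{40}} = \frac{1}{\frac{77719}{40}} = \frac{40}{77719}$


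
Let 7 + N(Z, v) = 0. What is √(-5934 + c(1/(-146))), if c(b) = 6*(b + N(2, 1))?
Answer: I*√31846323/73 ≈ 77.305*I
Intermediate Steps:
N(Z, v) = -7 (N(Z, v) = -7 + 0 = -7)
c(b) = -42 + 6*b (c(b) = 6*(b - 7) = 6*(-7 + b) = -42 + 6*b)
√(-5934 + c(1/(-146))) = √(-5934 + (-42 + 6/(-146))) = √(-5934 + (-42 + 6*(-1/146))) = √(-5934 + (-42 - 3/73)) = √(-5934 - 3069/73) = √(-436251/73) = I*√31846323/73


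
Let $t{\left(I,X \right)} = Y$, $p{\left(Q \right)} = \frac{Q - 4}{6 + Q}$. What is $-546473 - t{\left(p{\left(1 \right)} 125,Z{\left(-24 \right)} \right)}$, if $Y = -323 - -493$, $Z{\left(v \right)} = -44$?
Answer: $-546643$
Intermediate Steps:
$p{\left(Q \right)} = \frac{-4 + Q}{6 + Q}$
$Y = 170$ ($Y = -323 + 493 = 170$)
$t{\left(I,X \right)} = 170$
$-546473 - t{\left(p{\left(1 \right)} 125,Z{\left(-24 \right)} \right)} = -546473 - 170 = -546643$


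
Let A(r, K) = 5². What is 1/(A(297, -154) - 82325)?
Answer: -1/82300 ≈ -1.2151e-5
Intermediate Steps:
A(r, K) = 25
1/(A(297, -154) - 82325) = 1/(25 - 82325) = 1/(-82300) = -1/82300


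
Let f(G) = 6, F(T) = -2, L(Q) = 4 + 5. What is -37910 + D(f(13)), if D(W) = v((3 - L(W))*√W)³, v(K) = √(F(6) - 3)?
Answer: -37910 - 5*I*√5 ≈ -37910.0 - 11.18*I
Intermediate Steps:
L(Q) = 9
v(K) = I*√5 (v(K) = √(-2 - 3) = √(-5) = I*√5)
D(W) = -5*I*√5 (D(W) = (I*√5)³ = -5*I*√5)
-37910 + D(f(13)) = -37910 - 5*I*√5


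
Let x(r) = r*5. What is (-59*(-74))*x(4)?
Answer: 87320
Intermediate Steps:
x(r) = 5*r
(-59*(-74))*x(4) = (-59*(-74))*(5*4) = 4366*20 = 87320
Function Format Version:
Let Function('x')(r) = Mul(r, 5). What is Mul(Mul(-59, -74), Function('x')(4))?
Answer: 87320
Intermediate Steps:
Function('x')(r) = Mul(5, r)
Mul(Mul(-59, -74), Function('x')(4)) = Mul(Mul(-59, -74), Mul(5, 4)) = Mul(4366, 20) = 87320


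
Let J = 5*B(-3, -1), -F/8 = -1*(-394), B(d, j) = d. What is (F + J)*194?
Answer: -614398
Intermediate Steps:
F = -3152 (F = -(-8)*(-394) = -8*394 = -3152)
J = -15 (J = 5*(-3) = -15)
(F + J)*194 = (-3152 - 15)*194 = -3167*194 = -614398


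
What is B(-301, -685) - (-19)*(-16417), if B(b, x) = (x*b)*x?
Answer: -141548648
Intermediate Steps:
B(b, x) = b*x² (B(b, x) = (b*x)*x = b*x²)
B(-301, -685) - (-19)*(-16417) = -301*(-685)² - (-19)*(-16417) = -301*469225 - 1*311923 = -141236725 - 311923 = -141548648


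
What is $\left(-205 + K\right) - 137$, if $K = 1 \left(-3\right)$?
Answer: $-345$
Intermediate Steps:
$K = -3$
$\left(-205 + K\right) - 137 = \left(-205 - 3\right) - 137 = -208 - 137 = -345$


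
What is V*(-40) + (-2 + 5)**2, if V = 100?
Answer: -3991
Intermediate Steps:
V*(-40) + (-2 + 5)**2 = 100*(-40) + (-2 + 5)**2 = -4000 + 3**2 = -4000 + 9 = -3991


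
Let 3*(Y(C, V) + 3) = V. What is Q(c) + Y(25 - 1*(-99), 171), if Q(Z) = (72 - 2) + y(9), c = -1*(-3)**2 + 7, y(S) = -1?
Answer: 123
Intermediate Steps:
Y(C, V) = -3 + V/3
c = -2 (c = -1*9 + 7 = -9 + 7 = -2)
Q(Z) = 69 (Q(Z) = (72 - 2) - 1 = 70 - 1 = 69)
Q(c) + Y(25 - 1*(-99), 171) = 69 + (-3 + (1/3)*171) = 69 + (-3 + 57) = 69 + 54 = 123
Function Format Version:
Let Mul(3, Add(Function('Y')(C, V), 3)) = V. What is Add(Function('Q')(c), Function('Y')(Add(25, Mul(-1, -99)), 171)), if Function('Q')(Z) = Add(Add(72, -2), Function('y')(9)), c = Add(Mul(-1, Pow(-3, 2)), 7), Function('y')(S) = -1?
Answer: 123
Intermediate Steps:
Function('Y')(C, V) = Add(-3, Mul(Rational(1, 3), V))
c = -2 (c = Add(Mul(-1, 9), 7) = Add(-9, 7) = -2)
Function('Q')(Z) = 69 (Function('Q')(Z) = Add(Add(72, -2), -1) = Add(70, -1) = 69)
Add(Function('Q')(c), Function('Y')(Add(25, Mul(-1, -99)), 171)) = Add(69, Add(-3, Mul(Rational(1, 3), 171))) = Add(69, Add(-3, 57)) = Add(69, 54) = 123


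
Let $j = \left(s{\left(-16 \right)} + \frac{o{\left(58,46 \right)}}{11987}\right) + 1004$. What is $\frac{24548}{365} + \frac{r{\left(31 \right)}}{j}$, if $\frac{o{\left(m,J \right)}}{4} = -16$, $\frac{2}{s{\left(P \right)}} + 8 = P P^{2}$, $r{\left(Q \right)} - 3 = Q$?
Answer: $\frac{606532104684428}{9013883043065} \approx 67.289$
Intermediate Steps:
$r{\left(Q \right)} = 3 + Q$
$s{\left(P \right)} = \frac{2}{-8 + P^{3}}$ ($s{\left(P \right)} = \frac{2}{-8 + P P^{2}} = \frac{2}{-8 + P^{3}}$)
$o{\left(m,J \right)} = -64$ ($o{\left(m,J \right)} = 4 \left(-16\right) = -64$)
$j = \frac{24695569981}{24597324}$ ($j = \left(\frac{2}{-8 + \left(-16\right)^{3}} - \frac{64}{11987}\right) + 1004 = \left(\frac{2}{-8 - 4096} - \frac{64}{11987}\right) + 1004 = \left(\frac{2}{-4104} - \frac{64}{11987}\right) + 1004 = \left(2 \left(- \frac{1}{4104}\right) - \frac{64}{11987}\right) + 1004 = \left(- \frac{1}{2052} - \frac{64}{11987}\right) + 1004 = - \frac{143315}{24597324} + 1004 = \frac{24695569981}{24597324} \approx 1004.0$)
$\frac{24548}{365} + \frac{r{\left(31 \right)}}{j} = \frac{24548}{365} + \frac{3 + 31}{\frac{24695569981}{24597324}} = 24548 \cdot \frac{1}{365} + 34 \cdot \frac{24597324}{24695569981} = \frac{24548}{365} + \frac{836309016}{24695569981} = \frac{606532104684428}{9013883043065}$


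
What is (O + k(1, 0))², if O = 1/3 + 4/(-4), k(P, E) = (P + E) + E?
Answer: ⅑ ≈ 0.11111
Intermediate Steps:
k(P, E) = P + 2*E (k(P, E) = (E + P) + E = P + 2*E)
O = -⅔ (O = 1*(⅓) + 4*(-¼) = ⅓ - 1 = -⅔ ≈ -0.66667)
(O + k(1, 0))² = (-⅔ + (1 + 2*0))² = (-⅔ + (1 + 0))² = (-⅔ + 1)² = (⅓)² = ⅑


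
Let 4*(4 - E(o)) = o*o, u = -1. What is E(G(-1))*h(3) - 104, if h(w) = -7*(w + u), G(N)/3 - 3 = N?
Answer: -34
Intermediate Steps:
G(N) = 9 + 3*N
h(w) = 7 - 7*w (h(w) = -7*(w - 1) = -7*(-1 + w) = 7 - 7*w)
E(o) = 4 - o²/4 (E(o) = 4 - o*o/4 = 4 - o²/4)
E(G(-1))*h(3) - 104 = (4 - (9 + 3*(-1))²/4)*(7 - 7*3) - 104 = (4 - (9 - 3)²/4)*(7 - 21) - 104 = (4 - ¼*6²)*(-14) - 104 = (4 - ¼*36)*(-14) - 104 = (4 - 9)*(-14) - 104 = -5*(-14) - 104 = 70 - 104 = -34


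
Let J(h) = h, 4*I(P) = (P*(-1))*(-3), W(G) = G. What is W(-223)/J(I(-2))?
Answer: 446/3 ≈ 148.67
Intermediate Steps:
I(P) = 3*P/4 (I(P) = ((P*(-1))*(-3))/4 = (-P*(-3))/4 = (3*P)/4 = 3*P/4)
W(-223)/J(I(-2)) = -223/((¾)*(-2)) = -223/(-3/2) = -223*(-⅔) = 446/3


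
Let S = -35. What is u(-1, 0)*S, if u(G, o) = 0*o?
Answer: 0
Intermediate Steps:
u(G, o) = 0
u(-1, 0)*S = 0*(-35) = 0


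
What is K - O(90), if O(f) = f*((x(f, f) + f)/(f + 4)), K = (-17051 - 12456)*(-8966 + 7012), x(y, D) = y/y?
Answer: 2709859771/47 ≈ 5.7657e+7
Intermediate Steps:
x(y, D) = 1
K = 57656678 (K = -29507*(-1954) = 57656678)
O(f) = f*(1 + f)/(4 + f) (O(f) = f*((1 + f)/(f + 4)) = f*((1 + f)/(4 + f)) = f*(1 + f)/(4 + f))
K - O(90) = 57656678 - 90*(1 + 90)/(4 + 90) = 57656678 - 90*91/94 = 57656678 - 1*4095/47 = 57656678 - 4095/47 = 2709859771/47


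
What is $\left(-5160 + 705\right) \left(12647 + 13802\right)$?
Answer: $-117830295$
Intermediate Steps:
$\left(-5160 + 705\right) \left(12647 + 13802\right) = \left(-4455\right) 26449 = -117830295$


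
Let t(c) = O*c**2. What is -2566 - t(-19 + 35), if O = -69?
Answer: 15098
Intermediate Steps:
t(c) = -69*c**2
-2566 - t(-19 + 35) = -2566 - (-69)*(-19 + 35)**2 = -2566 - (-69)*16**2 = -2566 - (-69)*256 = -2566 - 1*(-17664) = -2566 + 17664 = 15098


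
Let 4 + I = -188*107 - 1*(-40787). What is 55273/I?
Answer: 55273/20667 ≈ 2.6745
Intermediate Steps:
I = 20667 (I = -4 + (-188*107 - 1*(-40787)) = -4 + (-20116 + 40787) = -4 + 20671 = 20667)
55273/I = 55273/20667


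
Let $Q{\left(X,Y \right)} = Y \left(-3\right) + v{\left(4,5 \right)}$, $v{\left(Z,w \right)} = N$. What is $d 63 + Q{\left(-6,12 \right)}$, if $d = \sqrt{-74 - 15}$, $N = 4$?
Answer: $-32 + 63 i \sqrt{89} \approx -32.0 + 594.34 i$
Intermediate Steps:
$v{\left(Z,w \right)} = 4$
$Q{\left(X,Y \right)} = 4 - 3 Y$ ($Q{\left(X,Y \right)} = Y \left(-3\right) + 4 = - 3 Y + 4 = 4 - 3 Y$)
$d = i \sqrt{89}$ ($d = \sqrt{-89} = i \sqrt{89} \approx 9.434 i$)
$d 63 + Q{\left(-6,12 \right)} = i \sqrt{89} \cdot 63 + \left(4 - 36\right) = 63 i \sqrt{89} + \left(4 - 36\right) = 63 i \sqrt{89} - 32 = -32 + 63 i \sqrt{89}$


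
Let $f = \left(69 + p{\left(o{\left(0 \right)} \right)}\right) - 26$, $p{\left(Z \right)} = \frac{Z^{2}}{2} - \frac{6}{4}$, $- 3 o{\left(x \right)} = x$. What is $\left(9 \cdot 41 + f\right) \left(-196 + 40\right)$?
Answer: $-64038$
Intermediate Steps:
$o{\left(x \right)} = - \frac{x}{3}$
$p{\left(Z \right)} = - \frac{3}{2} + \frac{Z^{2}}{2}$ ($p{\left(Z \right)} = Z^{2} \cdot \frac{1}{2} - \frac{3}{2} = \frac{Z^{2}}{2} - \frac{3}{2} = - \frac{3}{2} + \frac{Z^{2}}{2}$)
$f = \frac{83}{2}$ ($f = \left(69 - \left(\frac{3}{2} - \frac{\left(\left(- \frac{1}{3}\right) 0\right)^{2}}{2}\right)\right) - 26 = \left(69 - \left(\frac{3}{2} - \frac{0^{2}}{2}\right)\right) - 26 = \left(69 + \left(- \frac{3}{2} + \frac{1}{2} \cdot 0\right)\right) - 26 = \left(69 + \left(- \frac{3}{2} + 0\right)\right) - 26 = \left(69 - \frac{3}{2}\right) - 26 = \frac{135}{2} - 26 = \frac{83}{2} \approx 41.5$)
$\left(9 \cdot 41 + f\right) \left(-196 + 40\right) = \left(9 \cdot 41 + \frac{83}{2}\right) \left(-196 + 40\right) = \left(369 + \frac{83}{2}\right) \left(-156\right) = \frac{821}{2} \left(-156\right) = -64038$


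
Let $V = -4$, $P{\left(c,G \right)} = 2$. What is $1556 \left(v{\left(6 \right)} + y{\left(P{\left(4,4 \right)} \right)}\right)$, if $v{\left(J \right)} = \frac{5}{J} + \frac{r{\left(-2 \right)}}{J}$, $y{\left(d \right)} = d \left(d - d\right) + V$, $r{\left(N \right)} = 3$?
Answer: $- \frac{12448}{3} \approx -4149.3$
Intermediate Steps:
$y{\left(d \right)} = -4$ ($y{\left(d \right)} = d \left(d - d\right) - 4 = d 0 - 4 = 0 - 4 = -4$)
$v{\left(J \right)} = \frac{8}{J}$ ($v{\left(J \right)} = \frac{5}{J} + \frac{3}{J} = \frac{8}{J}$)
$1556 \left(v{\left(6 \right)} + y{\left(P{\left(4,4 \right)} \right)}\right) = 1556 \left(\frac{8}{6} - 4\right) = 1556 \left(8 \cdot \frac{1}{6} - 4\right) = 1556 \left(\frac{4}{3} - 4\right) = 1556 \left(- \frac{8}{3}\right) = - \frac{12448}{3}$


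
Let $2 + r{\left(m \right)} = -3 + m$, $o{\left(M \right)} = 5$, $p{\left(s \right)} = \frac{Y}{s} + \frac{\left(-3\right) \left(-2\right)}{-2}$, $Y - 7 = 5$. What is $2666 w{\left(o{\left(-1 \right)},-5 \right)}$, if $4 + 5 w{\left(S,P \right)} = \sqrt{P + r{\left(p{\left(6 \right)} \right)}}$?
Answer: $- \frac{10664}{5} + \frac{2666 i \sqrt{11}}{5} \approx -2132.8 + 1768.4 i$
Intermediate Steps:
$Y = 12$ ($Y = 7 + 5 = 12$)
$p{\left(s \right)} = -3 + \frac{12}{s}$ ($p{\left(s \right)} = \frac{12}{s} + \frac{\left(-3\right) \left(-2\right)}{-2} = \frac{12}{s} + 6 \left(- \frac{1}{2}\right) = \frac{12}{s} - 3 = -3 + \frac{12}{s}$)
$r{\left(m \right)} = -5 + m$ ($r{\left(m \right)} = -2 + \left(-3 + m\right) = -5 + m$)
$w{\left(S,P \right)} = - \frac{4}{5} + \frac{\sqrt{-6 + P}}{5}$ ($w{\left(S,P \right)} = - \frac{4}{5} + \frac{\sqrt{P - \left(8 - 2\right)}}{5} = - \frac{4}{5} + \frac{\sqrt{P + \left(-5 + \left(-3 + 12 \cdot \frac{1}{6}\right)\right)}}{5} = - \frac{4}{5} + \frac{\sqrt{P + \left(-5 + \left(-3 + 2\right)\right)}}{5} = - \frac{4}{5} + \frac{\sqrt{P - 6}}{5} = - \frac{4}{5} + \frac{\sqrt{-6 + P}}{5}$)
$2666 w{\left(o{\left(-1 \right)},-5 \right)} = 2666 \left(- \frac{4}{5} + \frac{\sqrt{-6 - 5}}{5}\right) = 2666 \left(- \frac{4}{5} + \frac{\sqrt{-11}}{5}\right) = 2666 \left(- \frac{4}{5} + \frac{i \sqrt{11}}{5}\right) = - \frac{10664}{5} + \frac{2666 i \sqrt{11}}{5}$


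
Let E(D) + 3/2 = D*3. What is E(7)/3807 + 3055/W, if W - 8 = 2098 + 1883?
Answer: 7805447/10124082 ≈ 0.77098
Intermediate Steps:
E(D) = -3/2 + 3*D (E(D) = -3/2 + D*3 = -3/2 + 3*D)
W = 3989 (W = 8 + (2098 + 1883) = 8 + 3981 = 3989)
E(7)/3807 + 3055/W = (-3/2 + 3*7)/3807 + 3055/3989 = (-3/2 + 21)*(1/3807) + 3055*(1/3989) = (39/2)*(1/3807) + 3055/3989 = 13/2538 + 3055/3989 = 7805447/10124082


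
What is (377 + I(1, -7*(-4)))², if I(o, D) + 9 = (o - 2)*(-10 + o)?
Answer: 142129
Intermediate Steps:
I(o, D) = -9 + (-10 + o)*(-2 + o) (I(o, D) = -9 + (o - 2)*(-10 + o) = -9 + (-2 + o)*(-10 + o) = -9 + (-10 + o)*(-2 + o))
(377 + I(1, -7*(-4)))² = (377 + (11 + 1² - 12*1))² = (377 + (11 + 1 - 12))² = (377 + 0)² = 377² = 142129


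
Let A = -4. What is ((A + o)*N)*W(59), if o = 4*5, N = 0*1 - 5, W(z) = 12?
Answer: -960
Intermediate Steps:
N = -5 (N = 0 - 5 = -5)
o = 20
((A + o)*N)*W(59) = ((-4 + 20)*(-5))*12 = (16*(-5))*12 = -80*12 = -960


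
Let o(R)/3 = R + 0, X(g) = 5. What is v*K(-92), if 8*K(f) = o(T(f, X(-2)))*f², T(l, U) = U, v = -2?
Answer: -31740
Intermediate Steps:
o(R) = 3*R (o(R) = 3*(R + 0) = 3*R)
K(f) = 15*f²/8 (K(f) = ((3*5)*f²)/8 = (15*f²)/8 = 15*f²/8)
v*K(-92) = -15*(-92)²/4 = -15*8464/4 = -2*15870 = -31740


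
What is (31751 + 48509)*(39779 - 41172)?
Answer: -111802180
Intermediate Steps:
(31751 + 48509)*(39779 - 41172) = 80260*(-1393) = -111802180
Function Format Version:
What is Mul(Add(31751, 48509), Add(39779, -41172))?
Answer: -111802180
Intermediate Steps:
Mul(Add(31751, 48509), Add(39779, -41172)) = Mul(80260, -1393) = -111802180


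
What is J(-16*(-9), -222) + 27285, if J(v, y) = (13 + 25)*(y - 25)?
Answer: 17899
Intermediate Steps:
J(v, y) = -950 + 38*y (J(v, y) = 38*(-25 + y) = -950 + 38*y)
J(-16*(-9), -222) + 27285 = (-950 + 38*(-222)) + 27285 = (-950 - 8436) + 27285 = -9386 + 27285 = 17899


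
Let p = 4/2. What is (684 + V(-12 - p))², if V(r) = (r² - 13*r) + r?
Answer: 1098304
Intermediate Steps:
p = 2 (p = 4*(½) = 2)
V(r) = r² - 12*r
(684 + V(-12 - p))² = (684 + (-12 - 1*2)*(-12 + (-12 - 1*2)))² = (684 + (-12 - 2)*(-12 + (-12 - 2)))² = (684 - 14*(-12 - 14))² = (684 - 14*(-26))² = (684 + 364)² = 1048² = 1098304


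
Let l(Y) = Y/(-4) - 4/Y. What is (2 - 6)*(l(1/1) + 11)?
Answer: -27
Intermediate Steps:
l(Y) = -4/Y - Y/4 (l(Y) = Y*(-1/4) - 4/Y = -Y/4 - 4/Y = -4/Y - Y/4)
(2 - 6)*(l(1/1) + 11) = (2 - 6)*((-4/(1/1) - 1/4/1) + 11) = -4*((-4/1 - 1/4*1) + 11) = -4*((-4*1 - 1/4) + 11) = -4*((-4 - 1/4) + 11) = -4*(-17/4 + 11) = -4*27/4 = -27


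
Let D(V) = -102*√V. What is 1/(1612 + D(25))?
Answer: 1/1102 ≈ 0.00090744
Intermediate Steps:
1/(1612 + D(25)) = 1/(1612 - 102*√25) = 1/(1612 - 102*5) = 1/(1612 - 510) = 1/1102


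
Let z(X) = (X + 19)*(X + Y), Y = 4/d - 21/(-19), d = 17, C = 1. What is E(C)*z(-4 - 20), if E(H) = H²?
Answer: 36595/323 ≈ 113.30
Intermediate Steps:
Y = 433/323 (Y = 4/17 - 21/(-19) = 4*(1/17) - 21*(-1/19) = 4/17 + 21/19 = 433/323 ≈ 1.3406)
z(X) = (19 + X)*(433/323 + X) (z(X) = (X + 19)*(X + 433/323) = (19 + X)*(433/323 + X))
E(C)*z(-4 - 20) = 1²*(433/17 + (-4 - 20)² + 6570*(-4 - 20)/323) = 1*(433/17 + (-24)² + (6570/323)*(-24)) = 1*(433/17 + 576 - 157680/323) = 1*(36595/323) = 36595/323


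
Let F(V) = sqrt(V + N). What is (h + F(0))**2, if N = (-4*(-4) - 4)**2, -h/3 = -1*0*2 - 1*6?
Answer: 900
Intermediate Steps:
h = 18 (h = -3*(-1*0*2 - 1*6) = -3*(0*2 - 6) = -3*(0 - 6) = -3*(-6) = 18)
N = 144 (N = (16 - 4)**2 = 12**2 = 144)
F(V) = sqrt(144 + V) (F(V) = sqrt(V + 144) = sqrt(144 + V))
(h + F(0))**2 = (18 + sqrt(144 + 0))**2 = (18 + sqrt(144))**2 = (18 + 12)**2 = 30**2 = 900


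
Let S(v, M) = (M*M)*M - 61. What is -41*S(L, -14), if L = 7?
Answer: 115005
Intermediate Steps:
S(v, M) = -61 + M³ (S(v, M) = M²*M - 61 = M³ - 61 = -61 + M³)
-41*S(L, -14) = -41*(-61 + (-14)³) = -41*(-61 - 2744) = -41*(-2805) = 115005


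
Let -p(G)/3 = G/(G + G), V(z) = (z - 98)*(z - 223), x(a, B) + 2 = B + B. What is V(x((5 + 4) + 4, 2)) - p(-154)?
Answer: 42435/2 ≈ 21218.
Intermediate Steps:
x(a, B) = -2 + 2*B (x(a, B) = -2 + (B + B) = -2 + 2*B)
V(z) = (-223 + z)*(-98 + z) (V(z) = (-98 + z)*(-223 + z) = (-223 + z)*(-98 + z))
p(G) = -3/2 (p(G) = -3*G/(G + G) = -3*G/(2*G) = -3*1/(2*G)*G = -3*1/2 = -3/2)
V(x((5 + 4) + 4, 2)) - p(-154) = (21854 + (-2 + 2*2)**2 - 321*(-2 + 2*2)) - 1*(-3/2) = (21854 + (-2 + 4)**2 - 321*(-2 + 4)) + 3/2 = (21854 + 2**2 - 321*2) + 3/2 = (21854 + 4 - 642) + 3/2 = 21216 + 3/2 = 42435/2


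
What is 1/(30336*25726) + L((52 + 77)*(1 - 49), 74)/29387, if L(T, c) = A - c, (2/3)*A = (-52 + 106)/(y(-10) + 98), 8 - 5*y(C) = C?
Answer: -7255402494859/2912658412318464 ≈ -0.0024910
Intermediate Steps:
y(C) = 8/5 - C/5
A = 405/508 (A = 3*((-52 + 106)/((8/5 - 1/5*(-10)) + 98))/2 = 3*(54/((8/5 + 2) + 98))/2 = 3*(54/(18/5 + 98))/2 = 3*(54/(508/5))/2 = 3*(54*(5/508))/2 = (3/2)*(135/254) = 405/508 ≈ 0.79724)
L(T, c) = 405/508 - c
1/(30336*25726) + L((52 + 77)*(1 - 49), 74)/29387 = 1/(30336*25726) + (405/508 - 1*74)/29387 = (1/30336)*(1/25726) + (405/508 - 74)*(1/29387) = 1/780423936 - 37187/508*1/29387 = 1/780423936 - 37187/14928596 = -7255402494859/2912658412318464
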